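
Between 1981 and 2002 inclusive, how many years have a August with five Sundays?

August has 31 days; it has five Sundays when Sunday falls among the first (month-length − 28) days — i.e. when August 1 is one of Sunday/Saturday/Friday.
August 1 by year: 1981:Sat✓ 1982:Sun✓ 1983:Mon 1984:Wed 1985:Thu 1986:Fri✓ 1987:Sat✓ 1988:Mon 1989:Tue 1990:Wed 1991:Thu 1992:Sat✓ 1993:Sun✓ 1994:Mon 1995:Tue 1996:Thu 1997:Fri✓ 1998:Sat✓ 1999:Sun✓ 2000:Tue 2001:Wed 2002:Thu
Years with five Sundays: 1981, 1982, 1986, 1987, 1992, 1993, 1997, 1998, 1999 → 9.

9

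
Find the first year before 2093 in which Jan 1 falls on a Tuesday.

2092

Jan 1 advances by 2 weekdays after a leap year and by 1 after a common year.
2093: Jan 1 is Thursday.
2092: Tuesday (leap)
2092 begins on a Tuesday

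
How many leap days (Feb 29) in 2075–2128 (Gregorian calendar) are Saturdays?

2

Leap years in 2075–2128: 13 of them.
Feb 29 weekday advances by 5 (mod 7) from one leap year to the next four years later (or differs when a century non-leap intervenes).
Leap-day weekdays: 2076:Sat✓ 2080:Thu 2084:Tue 2088:Sun 2092:Fri 2096:Wed 2104:Fri 2108:Wed 2112:Mon 2116:Sat✓ 2120:Thu 2124:Tue 2128:Sun
Saturday: 2076, 2116 → 2.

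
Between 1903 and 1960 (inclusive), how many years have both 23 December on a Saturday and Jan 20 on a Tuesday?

Check each year's weekday for 23 December and Jan 20:
  1903: Wed/Tue  1904: Fri/Wed  1905: Sat/Fri  1906: Sun/Sat  1907: Mon/Sun  1908: Wed/Mon  1909: Thu/Wed  1910: Fri/Thu  1911: Sat/Fri  1912: Mon/Sat  1913: Tue/Mon  1914: Wed/Tue  1915: Thu/Wed  1916: Sat/Thu  …(30 more)…  1947: Tue/Mon  1948: Thu/Tue  1949: Fri/Thu  1950: Sat/Fri  1951: Sun/Sat  1952: Tue/Sun  1953: Wed/Tue  1954: Thu/Wed  1955: Fri/Thu  1956: Sun/Fri  1957: Mon/Sun  1958: Tue/Mon  1959: Wed/Tue  1960: Fri/Wed
Both conditions hold in: no year — 0.

0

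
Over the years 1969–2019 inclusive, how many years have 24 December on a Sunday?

Track 24 December's weekday year by year (advancing +1, or +2 across a Feb 29):
  1969: Wed  1970: Thu (+1)  1971: Fri (+1)  1972: Sun (+2) ✓  1973: Mon (+1)
  1974: Tue (+1)  1975: Wed (+1)  1976: Fri (+2)  1977: Sat (+1)  1978: Sun (+1) ✓
  1979: Mon (+1)  1980: Wed (+2)  1981: Thu (+1)  1982: Fri (+1)  … (23 more years) …
  2006: Sun (+1) ✓  2007: Mon (+1)  2008: Wed (+2)  2009: Thu (+1)  2010: Fri (+1)
  2011: Sat (+1)  2012: Mon (+2)  2013: Tue (+1)  2014: Wed (+1)  2015: Thu (+1)
  2016: Sat (+2)  2017: Sun (+1) ✓  2018: Mon (+1)  2019: Tue (+1)
Sunday years: 1972, 1978, 1989, 1995, 2000, 2006, 2017 — 7 in total.

7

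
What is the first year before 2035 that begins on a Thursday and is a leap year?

2032

Jan 1 advances by 2 weekdays after a leap year and by 1 after a common year.
2035: Jan 1 is Monday.
2034: Sunday
2033: Saturday
2032: Thursday (leap)
2032 begins on a Thursday and is a leap year.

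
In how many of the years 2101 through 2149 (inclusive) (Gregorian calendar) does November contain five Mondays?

13

November has 30 days; it has five Mondays when Monday falls among the first (month-length − 28) days — i.e. when November 1 is one of Monday/Sunday.
November 1 by year: 2101:Tue 2102:Wed 2103:Thu 2104:Sat 2105:Sun✓ 2106:Mon✓ 2107:Tue 2108:Thu 2109:Fri 2110:Sat 2111:Sun✓ 2112:Tue 2113:Wed 2114:Thu 2115:Fri …(19 more)… 2135:Tue 2136:Thu 2137:Fri 2138:Sat 2139:Sun✓ 2140:Tue 2141:Wed 2142:Thu 2143:Fri 2144:Sun✓ 2145:Mon✓ 2146:Tue 2147:Wed 2148:Fri 2149:Sat
Years with five Mondays: 2105, 2106, 2111, 2116, 2117, 2122, 2123, 2128, 2133, 2134, 2139, 2144, 2145 → 13.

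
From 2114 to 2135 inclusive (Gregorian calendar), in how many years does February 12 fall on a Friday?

Track February 12's weekday year by year (advancing +1, or +2 across a Feb 29):
  2114: Mon  2115: Tue (+1)  2116: Wed (+1)  2117: Fri (+2) ✓  2118: Sat (+1)
  2119: Sun (+1)  2120: Mon (+1)  2121: Wed (+2)  2122: Thu (+1)  2123: Fri (+1) ✓
  2124: Sat (+1)  2125: Mon (+2)  2126: Tue (+1)  2127: Wed (+1)  2128: Thu (+1)
  2129: Sat (+2)  2130: Sun (+1)  2131: Mon (+1)  2132: Tue (+1)  2133: Thu (+2)
  2134: Fri (+1) ✓  2135: Sat (+1)
Friday years: 2117, 2123, 2134 — 3 in total.

3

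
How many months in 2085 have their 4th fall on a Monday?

Check the 4th of each month of 2085: Jan 4: Thu, Feb 4: Sun, Mar 4: Sun, Apr 4: Wed, May 4: Fri, Jun 4: Mon, Jul 4: Wed, Aug 4: Sat, Sep 4: Tue, Oct 4: Thu, Nov 4: Sun, Dec 4: Tue.
Monday occurs in June — 1 month.

1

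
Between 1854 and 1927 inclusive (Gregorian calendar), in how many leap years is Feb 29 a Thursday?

2

Leap years in 1854–1927: 17 of them.
Feb 29 weekday advances by 5 (mod 7) from one leap year to the next four years later (or differs when a century non-leap intervenes).
Leap-day weekdays: 1856:Fri 1860:Wed 1864:Mon 1868:Sat 1872:Thu✓ 1876:Tue 1880:Sun 1884:Fri 1888:Wed 1892:Mon 1896:Sat 1904:Mon 1908:Sat 1912:Thu✓ 1916:Tue 1920:Sun 1924:Fri
Thursday: 1872, 1912 → 2.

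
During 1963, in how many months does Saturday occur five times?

A month of length L has five Saturdays iff its first Saturday is on day ≤ L−28 (so day 1–3 in a 31-day month, 1–2 in a 30-day month, day 1 in a leap February).
Checking each month of 1963: Jan starts Tue (31d); Feb starts Fri (28d); Mar starts Fri (31d) ✓; Apr starts Mon (30d); May starts Wed (31d); Jun starts Sat (30d) ✓; Jul starts Mon (31d); Aug starts Thu (31d) ✓; Sep starts Sun (30d); Oct starts Tue (31d); Nov starts Fri (30d) ✓; Dec starts Sun (31d).
Five-Saturday months: March, June, August, November → 4.

4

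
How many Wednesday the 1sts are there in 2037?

2

Check the 1st of each month of 2037: Jan 1: Thu, Feb 1: Sun, Mar 1: Sun, Apr 1: Wed, May 1: Fri, Jun 1: Mon, Jul 1: Wed, Aug 1: Sat, Sep 1: Tue, Oct 1: Thu, Nov 1: Sun, Dec 1: Tue.
Wednesday occurs in April, July — 2 months.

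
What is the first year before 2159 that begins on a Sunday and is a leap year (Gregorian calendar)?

Jan 1 advances by 2 weekdays after a leap year and by 1 after a common year.
2159: Jan 1 is Monday.
2158: Sunday
2157: Saturday
2156: Thursday (leap)
2155: Wednesday
2154: Tuesday
2153: Monday
2152: Saturday (leap)
2151: Friday
2150: Thursday
2149: Wednesday
2148: Monday (leap)
2147: Sunday
2146: Saturday
2145: Friday
2144: Wednesday (leap)
2143: Tuesday
2142: Monday
2141: Sunday
2140: Friday (leap)
2139: Thursday
2138: Wednesday
2137: Tuesday
2136: Sunday (leap)
2136 begins on a Sunday and is a leap year.

2136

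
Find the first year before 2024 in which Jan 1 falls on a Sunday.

Jan 1 advances by 2 weekdays after a leap year and by 1 after a common year.
2024: Jan 1 is Monday (leap).
2023: Sunday
2023 begins on a Sunday

2023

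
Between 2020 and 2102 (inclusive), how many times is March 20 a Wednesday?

Track March 20's weekday year by year (advancing +1, or +2 across a Feb 29):
  2020: Fri  2021: Sat (+1)  2022: Sun (+1)  2023: Mon (+1)  2024: Wed (+2) ✓
  2025: Thu (+1)  2026: Fri (+1)  2027: Sat (+1)  2028: Mon (+2)  2029: Tue (+1)
  2030: Wed (+1) ✓  2031: Thu (+1)  2032: Sat (+2)  2033: Sun (+1)  … (55 more years) …
  2089: Sun (+1)  2090: Mon (+1)  2091: Tue (+1)  2092: Thu (+2)  2093: Fri (+1)
  2094: Sat (+1)  2095: Sun (+1)  2096: Tue (+2)  2097: Wed (+1) ✓  2098: Thu (+1)
  2099: Fri (+1)  2100: Sat (+1)  2101: Sun (+1)  2102: Mon (+1)
Wednesday years: 2024, 2030, 2041, 2047, 2052, 2058, 2069, 2075, 2080, 2086, 2097 — 11 in total.

11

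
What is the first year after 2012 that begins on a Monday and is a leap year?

2024

Jan 1 advances by 2 weekdays after a leap year and by 1 after a common year.
2012: Jan 1 is Sunday (leap).
2013: Tuesday
2014: Wednesday
2015: Thursday
2016: Friday (leap)
2017: Sunday
2018: Monday
2019: Tuesday
2020: Wednesday (leap)
2021: Friday
2022: Saturday
2023: Sunday
2024: Monday (leap)
2024 begins on a Monday and is a leap year.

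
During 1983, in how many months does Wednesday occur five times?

A month of length L has five Wednesdays iff its first Wednesday is on day ≤ L−28 (so day 1–3 in a 31-day month, 1–2 in a 30-day month, day 1 in a leap February).
Checking each month of 1983: Jan starts Sat (31d); Feb starts Tue (28d); Mar starts Tue (31d) ✓; Apr starts Fri (30d); May starts Sun (31d); Jun starts Wed (30d) ✓; Jul starts Fri (31d); Aug starts Mon (31d) ✓; Sep starts Thu (30d); Oct starts Sat (31d); Nov starts Tue (30d) ✓; Dec starts Thu (31d).
Five-Wednesday months: March, June, August, November → 4.

4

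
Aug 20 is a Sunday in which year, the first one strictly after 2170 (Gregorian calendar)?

2175

From one year to the next, a fixed date's weekday advances by 1, or by 2 when a Feb 29 lies between the two dates.
2170: August 20 is Monday.
2171: Tuesday (+1)
2172: Thursday (+2)
2173: Friday (+1)
2174: Saturday (+1)
2175: Sunday (+1)
Aug 20 falls on a Sunday in 2175.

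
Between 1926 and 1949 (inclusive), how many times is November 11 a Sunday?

3

Track November 11's weekday year by year (advancing +1, or +2 across a Feb 29):
  1926: Thu  1927: Fri (+1)  1928: Sun (+2) ✓  1929: Mon (+1)  1930: Tue (+1)
  1931: Wed (+1)  1932: Fri (+2)  1933: Sat (+1)  1934: Sun (+1) ✓  1935: Mon (+1)
  1936: Wed (+2)  1937: Thu (+1)  1938: Fri (+1)  1939: Sat (+1)  1940: Mon (+2)
  1941: Tue (+1)  1942: Wed (+1)  1943: Thu (+1)  1944: Sat (+2)  1945: Sun (+1) ✓
  1946: Mon (+1)  1947: Tue (+1)  1948: Thu (+2)  1949: Fri (+1)
Sunday years: 1928, 1934, 1945 — 3 in total.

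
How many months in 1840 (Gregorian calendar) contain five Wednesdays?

5

A month of length L has five Wednesdays iff its first Wednesday is on day ≤ L−28 (so day 1–3 in a 31-day month, 1–2 in a 30-day month, day 1 in a leap February).
Checking each month of 1840: Jan starts Wed (31d) ✓; Feb starts Sat (29d); Mar starts Sun (31d); Apr starts Wed (30d) ✓; May starts Fri (31d); Jun starts Mon (30d); Jul starts Wed (31d) ✓; Aug starts Sat (31d); Sep starts Tue (30d) ✓; Oct starts Thu (31d); Nov starts Sun (30d); Dec starts Tue (31d) ✓.
Five-Wednesday months: January, April, July, September, December → 5.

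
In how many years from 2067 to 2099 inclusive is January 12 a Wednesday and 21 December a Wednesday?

Check each year's weekday for January 12 and 21 December:
  2067: Wed/Wed ✓  2068: Thu/Fri  2069: Sat/Sat  2070: Sun/Sun  2071: Mon/Mon  2072: Tue/Wed  2073: Thu/Thu  2074: Fri/Fri  2075: Sat/Sat  2076: Sun/Mon  2077: Tue/Tue  2078: Wed/Wed ✓  2079: Thu/Thu  2080: Fri/Sat  …(5 more)…  2086: Sat/Sat  2087: Sun/Sun  2088: Mon/Tue  2089: Wed/Wed ✓  2090: Thu/Thu  2091: Fri/Fri  2092: Sat/Sun  2093: Mon/Mon  2094: Tue/Tue  2095: Wed/Wed ✓  2096: Thu/Fri  2097: Sat/Sat  2098: Sun/Sun  2099: Mon/Mon
Both conditions hold in: 2067, 2078, 2089, 2095 — 4.

4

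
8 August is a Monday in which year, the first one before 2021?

From one year to the next, a fixed date's weekday advances by 1, or by 2 when a Feb 29 lies between the two dates.
2021: August 8 is Sunday.
2020: Saturday (−1)
2019: Thursday (−2)
2018: Wednesday (−1)
2017: Tuesday (−1)
2016: Monday (−1)
8 August falls on a Monday in 2016.

2016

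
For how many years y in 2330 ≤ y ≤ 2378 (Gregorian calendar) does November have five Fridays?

13

November has 30 days; it has five Fridays when Friday falls among the first (month-length − 28) days — i.e. when November 1 is one of Friday/Thursday.
November 1 by year: 2330:Sat 2331:Sun 2332:Tue 2333:Wed 2334:Thu✓ 2335:Fri✓ 2336:Sun 2337:Mon 2338:Tue 2339:Wed 2340:Fri✓ 2341:Sat 2342:Sun 2343:Mon 2344:Wed …(19 more)… 2364:Sun 2365:Mon 2366:Tue 2367:Wed 2368:Fri✓ 2369:Sat 2370:Sun 2371:Mon 2372:Wed 2373:Thu✓ 2374:Fri✓ 2375:Sat 2376:Mon 2377:Tue 2378:Wed
Years with five Fridays: 2334, 2335, 2340, 2345, 2346, 2351, 2356, 2357, 2362, 2363, 2368, 2373, 2374 → 13.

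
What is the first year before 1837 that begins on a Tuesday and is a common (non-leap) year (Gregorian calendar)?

Jan 1 advances by 2 weekdays after a leap year and by 1 after a common year.
1837: Jan 1 is Sunday.
1836: Friday (leap)
1835: Thursday
1834: Wednesday
1833: Tuesday
1833 begins on a Tuesday and is a common year.

1833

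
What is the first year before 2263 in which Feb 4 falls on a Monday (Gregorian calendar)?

From one year to the next, a fixed date's weekday advances by 1, or by 2 when a Feb 29 lies between the two dates.
2263: February 4 is Wednesday.
2262: Tuesday (−1)
2261: Monday (−1)
Feb 4 falls on a Monday in 2261.

2261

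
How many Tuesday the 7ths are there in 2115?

1

Check the 7th of each month of 2115: Jan 7: Mon, Feb 7: Thu, Mar 7: Thu, Apr 7: Sun, May 7: Tue, Jun 7: Fri, Jul 7: Sun, Aug 7: Wed, Sep 7: Sat, Oct 7: Mon, Nov 7: Thu, Dec 7: Sat.
Tuesday occurs in May — 1 month.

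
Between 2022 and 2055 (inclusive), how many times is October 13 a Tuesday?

5

Track October 13's weekday year by year (advancing +1, or +2 across a Feb 29):
  2022: Thu  2023: Fri (+1)  2024: Sun (+2)  2025: Mon (+1)  2026: Tue (+1) ✓
  2027: Wed (+1)  2028: Fri (+2)  2029: Sat (+1)  2030: Sun (+1)  2031: Mon (+1)
  2032: Wed (+2)  2033: Thu (+1)  2034: Fri (+1)  2035: Sat (+1)  … (6 more years) …
  2042: Mon (+1)  2043: Tue (+1) ✓  2044: Thu (+2)  2045: Fri (+1)  2046: Sat (+1)
  2047: Sun (+1)  2048: Tue (+2) ✓  2049: Wed (+1)  2050: Thu (+1)  2051: Fri (+1)
  2052: Sun (+2)  2053: Mon (+1)  2054: Tue (+1) ✓  2055: Wed (+1)
Tuesday years: 2026, 2037, 2043, 2048, 2054 — 5 in total.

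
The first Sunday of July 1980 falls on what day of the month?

July 1, 1980 is a Tuesday, so the first Sunday is the 6th.
The first Sunday is 6 + 0 = 6.

6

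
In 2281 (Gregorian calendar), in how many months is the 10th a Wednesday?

Check the 10th of each month of 2281: Jan 10: Mon, Feb 10: Thu, Mar 10: Thu, Apr 10: Sun, May 10: Tue, Jun 10: Fri, Jul 10: Sun, Aug 10: Wed, Sep 10: Sat, Oct 10: Mon, Nov 10: Thu, Dec 10: Sat.
Wednesday occurs in August — 1 month.

1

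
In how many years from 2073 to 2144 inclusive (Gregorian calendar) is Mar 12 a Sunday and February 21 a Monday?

2

Check each year's weekday for Mar 12 and February 21:
  2073: Sun/Tue  2074: Mon/Wed  2075: Tue/Thu  2076: Thu/Fri  2077: Fri/Sun  2078: Sat/Mon  2079: Sun/Tue  2080: Tue/Wed  2081: Wed/Fri  2082: Thu/Sat  2083: Fri/Sun  2084: Sun/Mon ✓  2085: Mon/Wed  2086: Tue/Thu  …(44 more)…  2131: Mon/Wed  2132: Wed/Thu  2133: Thu/Sat  2134: Fri/Sun  2135: Sat/Mon  2136: Mon/Tue  2137: Tue/Thu  2138: Wed/Fri  2139: Thu/Sat  2140: Sat/Sun  2141: Sun/Tue  2142: Mon/Wed  2143: Tue/Thu  2144: Thu/Fri
Both conditions hold in: 2084, 2124 — 2.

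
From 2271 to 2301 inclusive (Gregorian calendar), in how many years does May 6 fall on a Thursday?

Track May 6's weekday year by year (advancing +1, or +2 across a Feb 29):
  2271: Sat  2272: Mon (+2)  2273: Tue (+1)  2274: Wed (+1)  2275: Thu (+1) ✓
  2276: Sat (+2)  2277: Sun (+1)  2278: Mon (+1)  2279: Tue (+1)  2280: Thu (+2) ✓
  2281: Fri (+1)  2282: Sat (+1)  2283: Sun (+1)  2284: Tue (+2)  … (3 more years) …
  2288: Sun (+2)  2289: Mon (+1)  2290: Tue (+1)  2291: Wed (+1)  2292: Fri (+2)
  2293: Sat (+1)  2294: Sun (+1)  2295: Mon (+1)  2296: Wed (+2)  2297: Thu (+1) ✓
  2298: Fri (+1)  2299: Sat (+1)  2300: Sun (+1)  2301: Mon (+1)
Thursday years: 2275, 2280, 2286, 2297 — 4 in total.

4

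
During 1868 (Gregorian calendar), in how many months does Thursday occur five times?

5

A month of length L has five Thursdays iff its first Thursday is on day ≤ L−28 (so day 1–3 in a 31-day month, 1–2 in a 30-day month, day 1 in a leap February).
Checking each month of 1868: Jan starts Wed (31d) ✓; Feb starts Sat (29d); Mar starts Sun (31d); Apr starts Wed (30d) ✓; May starts Fri (31d); Jun starts Mon (30d); Jul starts Wed (31d) ✓; Aug starts Sat (31d); Sep starts Tue (30d); Oct starts Thu (31d) ✓; Nov starts Sun (30d); Dec starts Tue (31d) ✓.
Five-Thursday months: January, April, July, October, December → 5.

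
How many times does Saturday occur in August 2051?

August 2051 has 31 days and begins on Tuesday.
The first Saturday is August 5.
Saturdays fall on 5, 12, 19, 26 — that's 4.

4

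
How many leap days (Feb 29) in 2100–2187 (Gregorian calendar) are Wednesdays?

Leap years in 2100–2187: 21 of them.
Feb 29 weekday advances by 5 (mod 7) from one leap year to the next four years later (or differs when a century non-leap intervenes).
Leap-day weekdays: 2104:Fri 2108:Wed✓ 2112:Mon 2116:Sat 2120:Thu 2124:Tue 2128:Sun 2132:Fri 2136:Wed✓ 2140:Mon 2144:Sat 2148:Thu 2152:Tue 2156:Sun 2160:Fri 2164:Wed✓ 2168:Mon 2172:Sat 2176:Thu 2180:Tue 2184:Sun
Wednesday: 2108, 2136, 2164 → 3.

3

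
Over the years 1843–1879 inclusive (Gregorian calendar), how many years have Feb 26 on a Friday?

5

Track Feb 26's weekday year by year (advancing +1, or +2 across a Feb 29):
  1843: Sun  1844: Mon (+1)  1845: Wed (+2)  1846: Thu (+1)  1847: Fri (+1) ✓
  1848: Sat (+1)  1849: Mon (+2)  1850: Tue (+1)  1851: Wed (+1)  1852: Thu (+1)
  1853: Sat (+2)  1854: Sun (+1)  1855: Mon (+1)  1856: Tue (+1)  … (9 more years) …
  1866: Mon (+1)  1867: Tue (+1)  1868: Wed (+1)  1869: Fri (+2) ✓  1870: Sat (+1)
  1871: Sun (+1)  1872: Mon (+1)  1873: Wed (+2)  1874: Thu (+1)  1875: Fri (+1) ✓
  1876: Sat (+1)  1877: Mon (+2)  1878: Tue (+1)  1879: Wed (+1)
Friday years: 1847, 1858, 1864, 1869, 1875 — 5 in total.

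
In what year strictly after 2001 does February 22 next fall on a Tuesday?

2005

From one year to the next, a fixed date's weekday advances by 1, or by 2 when a Feb 29 lies between the two dates.
2001: February 22 is Thursday.
2002: Friday (+1)
2003: Saturday (+1)
2004: Sunday (+1)
2005: Tuesday (+2)
February 22 falls on a Tuesday in 2005.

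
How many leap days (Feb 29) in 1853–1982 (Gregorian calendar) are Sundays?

Leap years in 1853–1982: 31 of them.
Feb 29 weekday advances by 5 (mod 7) from one leap year to the next four years later (or differs when a century non-leap intervenes).
Leap-day weekdays: 1856:Fri 1860:Wed 1864:Mon 1868:Sat 1872:Thu 1876:Tue 1880:Sun✓ 1884:Fri 1888:Wed 1892:Mon 1896:Sat 1904:Mon 1908:Sat …(5 more)… 1932:Mon 1936:Sat 1940:Thu 1944:Tue 1948:Sun✓ 1952:Fri 1956:Wed 1960:Mon 1964:Sat 1968:Thu 1972:Tue 1976:Sun✓ 1980:Fri
Sunday: 1880, 1920, 1948, 1976 → 4.

4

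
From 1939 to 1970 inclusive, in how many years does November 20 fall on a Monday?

Track November 20's weekday year by year (advancing +1, or +2 across a Feb 29):
  1939: Mon ✓  1940: Wed (+2)  1941: Thu (+1)  1942: Fri (+1)  1943: Sat (+1)
  1944: Mon (+2) ✓  1945: Tue (+1)  1946: Wed (+1)  1947: Thu (+1)  1948: Sat (+2)
  1949: Sun (+1)  1950: Mon (+1) ✓  1951: Tue (+1)  1952: Thu (+2)  … (4 more years) …
  1957: Wed (+1)  1958: Thu (+1)  1959: Fri (+1)  1960: Sun (+2)  1961: Mon (+1) ✓
  1962: Tue (+1)  1963: Wed (+1)  1964: Fri (+2)  1965: Sat (+1)  1966: Sun (+1)
  1967: Mon (+1) ✓  1968: Wed (+2)  1969: Thu (+1)  1970: Fri (+1)
Monday years: 1939, 1944, 1950, 1961, 1967 — 5 in total.

5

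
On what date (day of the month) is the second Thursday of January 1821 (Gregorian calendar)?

January 1, 1821 is a Monday, so the first Thursday is the 4th.
The second Thursday is 4 + 7 = 11.

11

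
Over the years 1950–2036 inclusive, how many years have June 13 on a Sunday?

12

Track June 13's weekday year by year (advancing +1, or +2 across a Feb 29):
  1950: Tue  1951: Wed (+1)  1952: Fri (+2)  1953: Sat (+1)  1954: Sun (+1) ✓
  1955: Mon (+1)  1956: Wed (+2)  1957: Thu (+1)  1958: Fri (+1)  1959: Sat (+1)
  1960: Mon (+2)  1961: Tue (+1)  1962: Wed (+1)  1963: Thu (+1)  … (59 more years) …
  2023: Tue (+1)  2024: Thu (+2)  2025: Fri (+1)  2026: Sat (+1)  2027: Sun (+1) ✓
  2028: Tue (+2)  2029: Wed (+1)  2030: Thu (+1)  2031: Fri (+1)  2032: Sun (+2) ✓
  2033: Mon (+1)  2034: Tue (+1)  2035: Wed (+1)  2036: Fri (+2)
Sunday years: 1954, 1965, 1971, 1976, 1982, 1993, 1999, 2004, 2010, 2021, 2027, 2032 — 12 in total.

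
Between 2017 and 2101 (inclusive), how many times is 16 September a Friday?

Track 16 September's weekday year by year (advancing +1, or +2 across a Feb 29):
  2017: Sat  2018: Sun (+1)  2019: Mon (+1)  2020: Wed (+2)  2021: Thu (+1)
  2022: Fri (+1) ✓  2023: Sat (+1)  2024: Mon (+2)  2025: Tue (+1)  2026: Wed (+1)
  2027: Thu (+1)  2028: Sat (+2)  2029: Sun (+1)  2030: Mon (+1)  … (57 more years) …
  2088: Thu (+2)  2089: Fri (+1) ✓  2090: Sat (+1)  2091: Sun (+1)  2092: Tue (+2)
  2093: Wed (+1)  2094: Thu (+1)  2095: Fri (+1) ✓  2096: Sun (+2)  2097: Mon (+1)
  2098: Tue (+1)  2099: Wed (+1)  2100: Thu (+1)  2101: Fri (+1) ✓
Friday years: 2022, 2033, 2039, 2044, 2050, 2061, 2067, 2072, 2078, 2089, 2095, 2101 — 12 in total.

12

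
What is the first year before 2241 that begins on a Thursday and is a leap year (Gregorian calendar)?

Jan 1 advances by 2 weekdays after a leap year and by 1 after a common year.
2241: Jan 1 is Friday.
2240: Wednesday (leap)
2239: Tuesday
2238: Monday
2237: Sunday
2236: Friday (leap)
2235: Thursday
2234: Wednesday
2233: Tuesday
2232: Sunday (leap)
2231: Saturday
2230: Friday
2229: Thursday
2228: Tuesday (leap)
2227: Monday
2226: Sunday
2225: Saturday
2224: Thursday (leap)
2224 begins on a Thursday and is a leap year.

2224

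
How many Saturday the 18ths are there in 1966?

1

Check the 18th of each month of 1966: Jan 18: Tue, Feb 18: Fri, Mar 18: Fri, Apr 18: Mon, May 18: Wed, Jun 18: Sat, Jul 18: Mon, Aug 18: Thu, Sep 18: Sun, Oct 18: Tue, Nov 18: Fri, Dec 18: Sun.
Saturday occurs in June — 1 month.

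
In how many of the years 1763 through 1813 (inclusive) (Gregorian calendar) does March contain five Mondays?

21

March has 31 days; it has five Mondays when Monday falls among the first (month-length − 28) days — i.e. when March 1 is one of Monday/Sunday/Saturday.
March 1 by year: 1763:Tue 1764:Thu 1765:Fri 1766:Sat✓ 1767:Sun✓ 1768:Tue 1769:Wed 1770:Thu 1771:Fri 1772:Sun✓ 1773:Mon✓ 1774:Tue 1775:Wed 1776:Fri 1777:Sat✓ …(21 more)… 1799:Fri 1800:Sat✓ 1801:Sun✓ 1802:Mon✓ 1803:Tue 1804:Thu 1805:Fri 1806:Sat✓ 1807:Sun✓ 1808:Tue 1809:Wed 1810:Thu 1811:Fri 1812:Sun✓ 1813:Mon✓
Years with five Mondays: 1766, 1767, 1772, 1773, 1777, 1778, 1779, 1783, 1784, 1788, 1789, 1790, 1794, 1795, 1800, 1801, 1802, 1806, 1807, 1812, 1813 → 21.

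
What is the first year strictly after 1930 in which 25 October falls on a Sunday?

1931

From one year to the next, a fixed date's weekday advances by 1, or by 2 when a Feb 29 lies between the two dates.
1930: October 25 is Saturday.
1931: Sunday (+1)
25 October falls on a Sunday in 1931.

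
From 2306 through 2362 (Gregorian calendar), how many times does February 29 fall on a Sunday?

Leap years in 2306–2362: 14 of them.
Feb 29 weekday advances by 5 (mod 7) from one leap year to the next four years later (or differs when a century non-leap intervenes).
Leap-day weekdays: 2308:Sat 2312:Thu 2316:Tue 2320:Sun✓ 2324:Fri 2328:Wed 2332:Mon 2336:Sat 2340:Thu 2344:Tue 2348:Sun✓ 2352:Fri 2356:Wed 2360:Mon
Sunday: 2320, 2348 → 2.

2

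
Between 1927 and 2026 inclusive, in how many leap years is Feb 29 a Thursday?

4

Leap years in 1927–2026: 25 of them.
Feb 29 weekday advances by 5 (mod 7) from one leap year to the next four years later (or differs when a century non-leap intervenes).
Leap-day weekdays: 1928:Wed 1932:Mon 1936:Sat 1940:Thu✓ 1944:Tue 1948:Sun 1952:Fri 1956:Wed 1960:Mon 1964:Sat 1968:Thu✓ 1972:Tue 1976:Sun 1980:Fri 1984:Wed 1988:Mon 1992:Sat 1996:Thu✓ 2000:Tue 2004:Sun 2008:Fri 2012:Wed 2016:Mon 2020:Sat 2024:Thu✓
Thursday: 1940, 1968, 1996, 2024 → 4.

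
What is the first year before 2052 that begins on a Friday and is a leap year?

Jan 1 advances by 2 weekdays after a leap year and by 1 after a common year.
2052: Jan 1 is Monday (leap).
2051: Sunday
2050: Saturday
2049: Friday
2048: Wednesday (leap)
2047: Tuesday
2046: Monday
2045: Sunday
2044: Friday (leap)
2044 begins on a Friday and is a leap year.

2044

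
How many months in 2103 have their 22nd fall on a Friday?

1

Check the 22nd of each month of 2103: Jan 22: Mon, Feb 22: Thu, Mar 22: Thu, Apr 22: Sun, May 22: Tue, Jun 22: Fri, Jul 22: Sun, Aug 22: Wed, Sep 22: Sat, Oct 22: Mon, Nov 22: Thu, Dec 22: Sat.
Friday occurs in June — 1 month.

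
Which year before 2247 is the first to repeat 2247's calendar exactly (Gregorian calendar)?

Two years share a calendar iff Jan 1 falls on the same weekday and both are leap or both are common. 2247: Jan 1 is Friday, common year.
2246: Jan 1 Thursday, common
2245: Jan 1 Wednesday, common
2244: Jan 1 Monday, leap
2243: Jan 1 Sunday, common
2242: Jan 1 Saturday, common
2241: Jan 1 Friday, common
2241 matches on both conditions.

2241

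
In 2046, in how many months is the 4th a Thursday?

Check the 4th of each month of 2046: Jan 4: Thu, Feb 4: Sun, Mar 4: Sun, Apr 4: Wed, May 4: Fri, Jun 4: Mon, Jul 4: Wed, Aug 4: Sat, Sep 4: Tue, Oct 4: Thu, Nov 4: Sun, Dec 4: Tue.
Thursday occurs in January, October — 2 months.

2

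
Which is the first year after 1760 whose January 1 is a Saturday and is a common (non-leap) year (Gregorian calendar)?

Jan 1 advances by 2 weekdays after a leap year and by 1 after a common year.
1760: Jan 1 is Tuesday (leap).
1761: Thursday
1762: Friday
1763: Saturday
1763 begins on a Saturday and is a common year.

1763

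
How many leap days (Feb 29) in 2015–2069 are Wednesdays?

Leap years in 2015–2069: 14 of them.
Feb 29 weekday advances by 5 (mod 7) from one leap year to the next four years later (or differs when a century non-leap intervenes).
Leap-day weekdays: 2016:Mon 2020:Sat 2024:Thu 2028:Tue 2032:Sun 2036:Fri 2040:Wed✓ 2044:Mon 2048:Sat 2052:Thu 2056:Tue 2060:Sun 2064:Fri 2068:Wed✓
Wednesday: 2040, 2068 → 2.

2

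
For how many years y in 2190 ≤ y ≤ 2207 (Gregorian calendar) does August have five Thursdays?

August has 31 days; it has five Thursdays when Thursday falls among the first (month-length − 28) days — i.e. when August 1 is one of Thursday/Wednesday/Tuesday.
August 1 by year: 2190:Sun 2191:Mon 2192:Wed✓ 2193:Thu✓ 2194:Fri 2195:Sat 2196:Mon 2197:Tue✓ 2198:Wed✓ 2199:Thu✓ 2200:Fri 2201:Sat 2202:Sun 2203:Mon 2204:Wed✓ 2205:Thu✓ 2206:Fri 2207:Sat
Years with five Thursdays: 2192, 2193, 2197, 2198, 2199, 2204, 2205 → 7.

7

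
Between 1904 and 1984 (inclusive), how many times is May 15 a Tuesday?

12

Track May 15's weekday year by year (advancing +1, or +2 across a Feb 29):
  1904: Sun  1905: Mon (+1)  1906: Tue (+1) ✓  1907: Wed (+1)  1908: Fri (+2)
  1909: Sat (+1)  1910: Sun (+1)  1911: Mon (+1)  1912: Wed (+2)  1913: Thu (+1)
  1914: Fri (+1)  1915: Sat (+1)  1916: Mon (+2)  1917: Tue (+1) ✓  … (53 more years) …
  1971: Sat (+1)  1972: Mon (+2)  1973: Tue (+1) ✓  1974: Wed (+1)  1975: Thu (+1)
  1976: Sat (+2)  1977: Sun (+1)  1978: Mon (+1)  1979: Tue (+1) ✓  1980: Thu (+2)
  1981: Fri (+1)  1982: Sat (+1)  1983: Sun (+1)  1984: Tue (+2) ✓
Tuesday years: 1906, 1917, 1923, 1928, 1934, 1945, 1951, 1956, 1962, 1973, 1979, 1984 — 12 in total.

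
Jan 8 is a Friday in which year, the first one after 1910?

1915

From one year to the next, a fixed date's weekday advances by 1, or by 2 when a Feb 29 lies between the two dates.
1910: January 8 is Saturday.
1911: Sunday (+1)
1912: Monday (+1)
1913: Wednesday (+2)
1914: Thursday (+1)
1915: Friday (+1)
Jan 8 falls on a Friday in 1915.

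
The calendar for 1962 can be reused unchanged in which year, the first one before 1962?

Two years share a calendar iff Jan 1 falls on the same weekday and both are leap or both are common. 1962: Jan 1 is Monday, common year.
1961: Jan 1 Sunday, common
1960: Jan 1 Friday, leap
1959: Jan 1 Thursday, common
1958: Jan 1 Wednesday, common
1957: Jan 1 Tuesday, common
1956: Jan 1 Sunday, leap
1955: Jan 1 Saturday, common
1954: Jan 1 Friday, common
1953: Jan 1 Thursday, common
1952: Jan 1 Tuesday, leap
1951: Jan 1 Monday, common
1951 matches on both conditions.

1951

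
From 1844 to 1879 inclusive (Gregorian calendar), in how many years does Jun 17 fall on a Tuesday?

6

Track Jun 17's weekday year by year (advancing +1, or +2 across a Feb 29):
  1844: Mon  1845: Tue (+1) ✓  1846: Wed (+1)  1847: Thu (+1)  1848: Sat (+2)
  1849: Sun (+1)  1850: Mon (+1)  1851: Tue (+1) ✓  1852: Thu (+2)  1853: Fri (+1)
  1854: Sat (+1)  1855: Sun (+1)  1856: Tue (+2) ✓  1857: Wed (+1)  … (8 more years) …
  1866: Sun (+1)  1867: Mon (+1)  1868: Wed (+2)  1869: Thu (+1)  1870: Fri (+1)
  1871: Sat (+1)  1872: Mon (+2)  1873: Tue (+1) ✓  1874: Wed (+1)  1875: Thu (+1)
  1876: Sat (+2)  1877: Sun (+1)  1878: Mon (+1)  1879: Tue (+1) ✓
Tuesday years: 1845, 1851, 1856, 1862, 1873, 1879 — 6 in total.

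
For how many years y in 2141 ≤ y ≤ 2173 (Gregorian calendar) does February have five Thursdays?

February has 28 days (29 in leap years); it has five Thursdays when Thursday falls among the first (month-length − 28) days — i.e. when February 1 is Thursday in a leap year (never in a common year).
February 1 by year: 2141:Wed 2142:Thu 2143:Fri 2144:Sat 2145:Mon 2146:Tue 2147:Wed 2148:Thu✓ 2149:Sat 2150:Sun 2151:Mon 2152:Tue 2153:Thu 2154:Fri 2155:Sat …(3 more)… 2159:Thu 2160:Fri 2161:Sun 2162:Mon 2163:Tue 2164:Wed 2165:Fri 2166:Sat 2167:Sun 2168:Mon 2169:Wed 2170:Thu 2171:Fri 2172:Sat 2173:Mon
Years with five Thursdays: 2148 → 1.

1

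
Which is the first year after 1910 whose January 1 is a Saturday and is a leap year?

1916

Jan 1 advances by 2 weekdays after a leap year and by 1 after a common year.
1910: Jan 1 is Saturday.
1911: Sunday
1912: Monday (leap)
1913: Wednesday
1914: Thursday
1915: Friday
1916: Saturday (leap)
1916 begins on a Saturday and is a leap year.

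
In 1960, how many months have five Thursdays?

A month of length L has five Thursdays iff its first Thursday is on day ≤ L−28 (so day 1–3 in a 31-day month, 1–2 in a 30-day month, day 1 in a leap February).
Checking each month of 1960: Jan starts Fri (31d); Feb starts Mon (29d); Mar starts Tue (31d) ✓; Apr starts Fri (30d); May starts Sun (31d); Jun starts Wed (30d) ✓; Jul starts Fri (31d); Aug starts Mon (31d); Sep starts Thu (30d) ✓; Oct starts Sat (31d); Nov starts Tue (30d); Dec starts Thu (31d) ✓.
Five-Thursday months: March, June, September, December → 4.

4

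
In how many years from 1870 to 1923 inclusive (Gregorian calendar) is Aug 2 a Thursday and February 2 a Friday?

Check each year's weekday for Aug 2 and February 2:
  1870: Tue/Wed  1871: Wed/Thu  1872: Fri/Fri  1873: Sat/Sun  1874: Sun/Mon  1875: Mon/Tue  1876: Wed/Wed  1877: Thu/Fri ✓  1878: Fri/Sat  1879: Sat/Sun  1880: Mon/Mon  1881: Tue/Wed  1882: Wed/Thu  1883: Thu/Fri ✓  …(26 more)…  1910: Tue/Wed  1911: Wed/Thu  1912: Fri/Fri  1913: Sat/Sun  1914: Sun/Mon  1915: Mon/Tue  1916: Wed/Wed  1917: Thu/Fri ✓  1918: Fri/Sat  1919: Sat/Sun  1920: Mon/Mon  1921: Tue/Wed  1922: Wed/Thu  1923: Thu/Fri ✓
Both conditions hold in: 1877, 1883, 1894, 1900, 1906, 1917, 1923 — 7.

7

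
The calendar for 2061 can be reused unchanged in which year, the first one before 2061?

2050

Two years share a calendar iff Jan 1 falls on the same weekday and both are leap or both are common. 2061: Jan 1 is Saturday, common year.
2060: Jan 1 Thursday, leap
2059: Jan 1 Wednesday, common
2058: Jan 1 Tuesday, common
2057: Jan 1 Monday, common
2056: Jan 1 Saturday, leap
2055: Jan 1 Friday, common
2054: Jan 1 Thursday, common
2053: Jan 1 Wednesday, common
2052: Jan 1 Monday, leap
2051: Jan 1 Sunday, common
2050: Jan 1 Saturday, common
2050 matches on both conditions.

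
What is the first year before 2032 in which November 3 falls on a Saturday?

2029

From one year to the next, a fixed date's weekday advances by 1, or by 2 when a Feb 29 lies between the two dates.
2032: November 3 is Wednesday.
2031: Monday (−2)
2030: Sunday (−1)
2029: Saturday (−1)
November 3 falls on a Saturday in 2029.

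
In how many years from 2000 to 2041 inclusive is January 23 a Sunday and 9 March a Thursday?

Check each year's weekday for January 23 and 9 March:
  2000: Sun/Thu ✓  2001: Tue/Fri  2002: Wed/Sat  2003: Thu/Sun  2004: Fri/Tue  2005: Sun/Wed  2006: Mon/Thu  2007: Tue/Fri  2008: Wed/Sun  2009: Fri/Mon  2010: Sat/Tue  2011: Sun/Wed  2012: Mon/Fri  2013: Wed/Sat  …(14 more)…  2028: Sun/Thu ✓  2029: Tue/Fri  2030: Wed/Sat  2031: Thu/Sun  2032: Fri/Tue  2033: Sun/Wed  2034: Mon/Thu  2035: Tue/Fri  2036: Wed/Sun  2037: Fri/Mon  2038: Sat/Tue  2039: Sun/Wed  2040: Mon/Fri  2041: Wed/Sat
Both conditions hold in: 2000, 2028 — 2.

2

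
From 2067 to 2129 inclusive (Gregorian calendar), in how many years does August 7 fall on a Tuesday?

Track August 7's weekday year by year (advancing +1, or +2 across a Feb 29):
  2067: Sun  2068: Tue (+2) ✓  2069: Wed (+1)  2070: Thu (+1)  2071: Fri (+1)
  2072: Sun (+2)  2073: Mon (+1)  2074: Tue (+1) ✓  2075: Wed (+1)  2076: Fri (+2)
  2077: Sat (+1)  2078: Sun (+1)  2079: Mon (+1)  2080: Wed (+2)  … (35 more years) …
  2116: Fri (+2)  2117: Sat (+1)  2118: Sun (+1)  2119: Mon (+1)  2120: Wed (+2)
  2121: Thu (+1)  2122: Fri (+1)  2123: Sat (+1)  2124: Mon (+2)  2125: Tue (+1) ✓
  2126: Wed (+1)  2127: Thu (+1)  2128: Sat (+2)  2129: Sun (+1)
Tuesday years: 2068, 2074, 2085, 2091, 2096, 2103, 2108, 2114, 2125 — 9 in total.

9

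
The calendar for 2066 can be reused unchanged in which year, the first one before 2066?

2055

Two years share a calendar iff Jan 1 falls on the same weekday and both are leap or both are common. 2066: Jan 1 is Friday, common year.
2065: Jan 1 Thursday, common
2064: Jan 1 Tuesday, leap
2063: Jan 1 Monday, common
2062: Jan 1 Sunday, common
2061: Jan 1 Saturday, common
2060: Jan 1 Thursday, leap
2059: Jan 1 Wednesday, common
2058: Jan 1 Tuesday, common
2057: Jan 1 Monday, common
2056: Jan 1 Saturday, leap
2055: Jan 1 Friday, common
2055 matches on both conditions.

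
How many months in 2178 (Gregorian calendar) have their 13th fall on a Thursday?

Check the 13th of each month of 2178: Jan 13: Tue, Feb 13: Fri, Mar 13: Fri, Apr 13: Mon, May 13: Wed, Jun 13: Sat, Jul 13: Mon, Aug 13: Thu, Sep 13: Sun, Oct 13: Tue, Nov 13: Fri, Dec 13: Sun.
Thursday occurs in August — 1 month.

1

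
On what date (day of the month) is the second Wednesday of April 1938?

13

April 1, 1938 is a Friday, so the first Wednesday is the 6th.
The second Wednesday is 6 + 7 = 13.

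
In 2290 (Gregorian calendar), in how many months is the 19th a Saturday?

Check the 19th of each month of 2290: Jan 19: Sun, Feb 19: Wed, Mar 19: Wed, Apr 19: Sat, May 19: Mon, Jun 19: Thu, Jul 19: Sat, Aug 19: Tue, Sep 19: Fri, Oct 19: Sun, Nov 19: Wed, Dec 19: Fri.
Saturday occurs in April, July — 2 months.

2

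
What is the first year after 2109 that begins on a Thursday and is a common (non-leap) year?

2111

Jan 1 advances by 2 weekdays after a leap year and by 1 after a common year.
2109: Jan 1 is Tuesday.
2110: Wednesday
2111: Thursday
2111 begins on a Thursday and is a common year.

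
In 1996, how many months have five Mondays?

5

A month of length L has five Mondays iff its first Monday is on day ≤ L−28 (so day 1–3 in a 31-day month, 1–2 in a 30-day month, day 1 in a leap February).
Checking each month of 1996: Jan starts Mon (31d) ✓; Feb starts Thu (29d); Mar starts Fri (31d); Apr starts Mon (30d) ✓; May starts Wed (31d); Jun starts Sat (30d); Jul starts Mon (31d) ✓; Aug starts Thu (31d); Sep starts Sun (30d) ✓; Oct starts Tue (31d); Nov starts Fri (30d); Dec starts Sun (31d) ✓.
Five-Monday months: January, April, July, September, December → 5.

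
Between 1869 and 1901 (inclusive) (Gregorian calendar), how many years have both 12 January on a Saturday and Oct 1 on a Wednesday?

1

Check each year's weekday for 12 January and Oct 1:
  1869: Tue/Fri  1870: Wed/Sat  1871: Thu/Sun  1872: Fri/Tue  1873: Sun/Wed  1874: Mon/Thu  1875: Tue/Fri  1876: Wed/Sun  1877: Fri/Mon  1878: Sat/Tue  1879: Sun/Wed  1880: Mon/Fri  1881: Wed/Sat  1882: Thu/Sun  …(5 more)…  1888: Thu/Mon  1889: Sat/Tue  1890: Sun/Wed  1891: Mon/Thu  1892: Tue/Sat  1893: Thu/Sun  1894: Fri/Mon  1895: Sat/Tue  1896: Sun/Thu  1897: Tue/Fri  1898: Wed/Sat  1899: Thu/Sun  1900: Fri/Mon  1901: Sat/Tue
Both conditions hold in: 1884 — 1.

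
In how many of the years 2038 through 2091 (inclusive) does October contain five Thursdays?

22

October has 31 days; it has five Thursdays when Thursday falls among the first (month-length − 28) days — i.e. when October 1 is one of Thursday/Wednesday/Tuesday.
October 1 by year: 2038:Fri 2039:Sat 2040:Mon 2041:Tue✓ 2042:Wed✓ 2043:Thu✓ 2044:Sat 2045:Sun 2046:Mon 2047:Tue✓ 2048:Thu✓ 2049:Fri 2050:Sat 2051:Sun 2052:Tue✓ …(24 more)… 2077:Fri 2078:Sat 2079:Sun 2080:Tue✓ 2081:Wed✓ 2082:Thu✓ 2083:Fri 2084:Sun 2085:Mon 2086:Tue✓ 2087:Wed✓ 2088:Fri 2089:Sat 2090:Sun 2091:Mon
Years with five Thursdays: 2041, 2042, 2043, 2047, 2048, 2052, 2053, 2054, 2058, 2059, 2064, 2065, 2069, 2070, 2071, 2075, 2076, 2080, 2081, 2082, 2086, 2087 → 22.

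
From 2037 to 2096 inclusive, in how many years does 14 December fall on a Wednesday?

Track 14 December's weekday year by year (advancing +1, or +2 across a Feb 29):
  2037: Mon  2038: Tue (+1)  2039: Wed (+1) ✓  2040: Fri (+2)  2041: Sat (+1)
  2042: Sun (+1)  2043: Mon (+1)  2044: Wed (+2) ✓  2045: Thu (+1)  2046: Fri (+1)
  2047: Sat (+1)  2048: Mon (+2)  2049: Tue (+1)  2050: Wed (+1) ✓  … (32 more years) …
  2083: Tue (+1)  2084: Thu (+2)  2085: Fri (+1)  2086: Sat (+1)  2087: Sun (+1)
  2088: Tue (+2)  2089: Wed (+1) ✓  2090: Thu (+1)  2091: Fri (+1)  2092: Sun (+2)
  2093: Mon (+1)  2094: Tue (+1)  2095: Wed (+1) ✓  2096: Fri (+2)
Wednesday years: 2039, 2044, 2050, 2061, 2067, 2072, 2078, 2089, 2095 — 9 in total.

9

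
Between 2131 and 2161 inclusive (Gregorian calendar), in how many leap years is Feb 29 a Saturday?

1

Leap years in 2131–2161: 8 of them.
Feb 29 weekday advances by 5 (mod 7) from one leap year to the next four years later (or differs when a century non-leap intervenes).
Leap-day weekdays: 2132:Fri 2136:Wed 2140:Mon 2144:Sat✓ 2148:Thu 2152:Tue 2156:Sun 2160:Fri
Saturday: 2144 → 1.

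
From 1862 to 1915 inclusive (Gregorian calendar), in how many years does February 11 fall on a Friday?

6

Track February 11's weekday year by year (advancing +1, or +2 across a Feb 29):
  1862: Tue  1863: Wed (+1)  1864: Thu (+1)  1865: Sat (+2)  1866: Sun (+1)
  1867: Mon (+1)  1868: Tue (+1)  1869: Thu (+2)  1870: Fri (+1) ✓  1871: Sat (+1)
  1872: Sun (+1)  1873: Tue (+2)  1874: Wed (+1)  1875: Thu (+1)  … (26 more years) …
  1902: Tue (+1)  1903: Wed (+1)  1904: Thu (+1)  1905: Sat (+2)  1906: Sun (+1)
  1907: Mon (+1)  1908: Tue (+1)  1909: Thu (+2)  1910: Fri (+1) ✓  1911: Sat (+1)
  1912: Sun (+1)  1913: Tue (+2)  1914: Wed (+1)  1915: Thu (+1)
Friday years: 1870, 1876, 1881, 1887, 1898, 1910 — 6 in total.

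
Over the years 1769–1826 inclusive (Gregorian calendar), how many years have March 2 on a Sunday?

8

Track March 2's weekday year by year (advancing +1, or +2 across a Feb 29):
  1769: Thu  1770: Fri (+1)  1771: Sat (+1)  1772: Mon (+2)  1773: Tue (+1)
  1774: Wed (+1)  1775: Thu (+1)  1776: Sat (+2)  1777: Sun (+1) ✓  1778: Mon (+1)
  1779: Tue (+1)  1780: Thu (+2)  1781: Fri (+1)  1782: Sat (+1)  … (30 more years) …
  1813: Tue (+1)  1814: Wed (+1)  1815: Thu (+1)  1816: Sat (+2)  1817: Sun (+1) ✓
  1818: Mon (+1)  1819: Tue (+1)  1820: Thu (+2)  1821: Fri (+1)  1822: Sat (+1)
  1823: Sun (+1) ✓  1824: Tue (+2)  1825: Wed (+1)  1826: Thu (+1)
Sunday years: 1777, 1783, 1788, 1794, 1800, 1806, 1817, 1823 — 8 in total.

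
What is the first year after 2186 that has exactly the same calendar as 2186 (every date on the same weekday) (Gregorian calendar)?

Two years share a calendar iff Jan 1 falls on the same weekday and both are leap or both are common. 2186: Jan 1 is Sunday, common year.
2187: Jan 1 Monday, common
2188: Jan 1 Tuesday, leap
2189: Jan 1 Thursday, common
2190: Jan 1 Friday, common
2191: Jan 1 Saturday, common
2192: Jan 1 Sunday, leap
2193: Jan 1 Tuesday, common
2194: Jan 1 Wednesday, common
2195: Jan 1 Thursday, common
2196: Jan 1 Friday, leap
2197: Jan 1 Sunday, common
2197 matches on both conditions.

2197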